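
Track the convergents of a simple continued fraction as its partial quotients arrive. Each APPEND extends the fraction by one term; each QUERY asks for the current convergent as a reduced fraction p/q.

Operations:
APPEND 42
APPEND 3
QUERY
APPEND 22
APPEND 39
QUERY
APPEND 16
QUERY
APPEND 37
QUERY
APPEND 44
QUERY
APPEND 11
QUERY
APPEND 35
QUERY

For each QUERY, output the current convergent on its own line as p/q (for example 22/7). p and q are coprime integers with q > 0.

APPEND 42: p_0 = 42·1 + 0 = 42, q_0 = 42·0 + 1 = 1 → 42/1
APPEND 3: p_1 = 3·42 + 1 = 127, q_1 = 3·1 + 0 = 3 → 127/3
APPEND 22: p_2 = 22·127 + 42 = 2836, q_2 = 22·3 + 1 = 67 → 2836/67
APPEND 39: p_3 = 39·2836 + 127 = 110731, q_3 = 39·67 + 3 = 2616 → 110731/2616
APPEND 16: p_4 = 16·110731 + 2836 = 1774532, q_4 = 16·2616 + 67 = 41923 → 1774532/41923
APPEND 37: p_5 = 37·1774532 + 110731 = 65768415, q_5 = 37·41923 + 2616 = 1553767 → 65768415/1553767
APPEND 44: p_6 = 44·65768415 + 1774532 = 2895584792, q_6 = 44·1553767 + 41923 = 68407671 → 2895584792/68407671
APPEND 11: p_7 = 11·2895584792 + 65768415 = 31917201127, q_7 = 11·68407671 + 1553767 = 754038148 → 31917201127/754038148
APPEND 35: p_8 = 35·31917201127 + 2895584792 = 1119997624237, q_8 = 35·754038148 + 68407671 = 26459742851 → 1119997624237/26459742851

127/3
110731/2616
1774532/41923
65768415/1553767
2895584792/68407671
31917201127/754038148
1119997624237/26459742851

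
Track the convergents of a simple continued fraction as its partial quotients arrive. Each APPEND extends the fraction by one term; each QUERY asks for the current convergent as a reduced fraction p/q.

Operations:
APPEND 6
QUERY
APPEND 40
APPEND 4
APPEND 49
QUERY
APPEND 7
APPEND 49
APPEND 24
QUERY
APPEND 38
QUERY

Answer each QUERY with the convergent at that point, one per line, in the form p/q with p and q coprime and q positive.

6/1
47771/7929
395873463/65706824
15059672348/2499594777

APPEND 6: p_0 = 6·1 + 0 = 6, q_0 = 6·0 + 1 = 1 → 6/1
APPEND 40: p_1 = 40·6 + 1 = 241, q_1 = 40·1 + 0 = 40 → 241/40
APPEND 4: p_2 = 4·241 + 6 = 970, q_2 = 4·40 + 1 = 161 → 970/161
APPEND 49: p_3 = 49·970 + 241 = 47771, q_3 = 49·161 + 40 = 7929 → 47771/7929
APPEND 7: p_4 = 7·47771 + 970 = 335367, q_4 = 7·7929 + 161 = 55664 → 335367/55664
APPEND 49: p_5 = 49·335367 + 47771 = 16480754, q_5 = 49·55664 + 7929 = 2735465 → 16480754/2735465
APPEND 24: p_6 = 24·16480754 + 335367 = 395873463, q_6 = 24·2735465 + 55664 = 65706824 → 395873463/65706824
APPEND 38: p_7 = 38·395873463 + 16480754 = 15059672348, q_7 = 38·65706824 + 2735465 = 2499594777 → 15059672348/2499594777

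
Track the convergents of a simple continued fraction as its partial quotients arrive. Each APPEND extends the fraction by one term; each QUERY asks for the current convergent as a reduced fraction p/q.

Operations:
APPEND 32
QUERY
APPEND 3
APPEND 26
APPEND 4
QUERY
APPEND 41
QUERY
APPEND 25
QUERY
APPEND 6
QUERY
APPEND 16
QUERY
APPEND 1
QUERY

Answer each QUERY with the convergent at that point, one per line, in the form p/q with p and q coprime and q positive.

APPEND 32: p_0 = 32·1 + 0 = 32, q_0 = 32·0 + 1 = 1 → 32/1
APPEND 3: p_1 = 3·32 + 1 = 97, q_1 = 3·1 + 0 = 3 → 97/3
APPEND 26: p_2 = 26·97 + 32 = 2554, q_2 = 26·3 + 1 = 79 → 2554/79
APPEND 4: p_3 = 4·2554 + 97 = 10313, q_3 = 4·79 + 3 = 319 → 10313/319
APPEND 41: p_4 = 41·10313 + 2554 = 425387, q_4 = 41·319 + 79 = 13158 → 425387/13158
APPEND 25: p_5 = 25·425387 + 10313 = 10644988, q_5 = 25·13158 + 319 = 329269 → 10644988/329269
APPEND 6: p_6 = 6·10644988 + 425387 = 64295315, q_6 = 6·329269 + 13158 = 1988772 → 64295315/1988772
APPEND 16: p_7 = 16·64295315 + 10644988 = 1039370028, q_7 = 16·1988772 + 329269 = 32149621 → 1039370028/32149621
APPEND 1: p_8 = 1·1039370028 + 64295315 = 1103665343, q_8 = 1·32149621 + 1988772 = 34138393 → 1103665343/34138393

32/1
10313/319
425387/13158
10644988/329269
64295315/1988772
1039370028/32149621
1103665343/34138393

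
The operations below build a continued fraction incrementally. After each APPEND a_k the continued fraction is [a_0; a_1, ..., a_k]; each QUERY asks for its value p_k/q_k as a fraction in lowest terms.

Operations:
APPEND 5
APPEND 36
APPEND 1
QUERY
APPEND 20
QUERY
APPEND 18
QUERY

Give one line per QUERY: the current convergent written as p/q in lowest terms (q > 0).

APPEND 5: p_0 = 5·1 + 0 = 5, q_0 = 5·0 + 1 = 1 → 5/1
APPEND 36: p_1 = 36·5 + 1 = 181, q_1 = 36·1 + 0 = 36 → 181/36
APPEND 1: p_2 = 1·181 + 5 = 186, q_2 = 1·36 + 1 = 37 → 186/37
APPEND 20: p_3 = 20·186 + 181 = 3901, q_3 = 20·37 + 36 = 776 → 3901/776
APPEND 18: p_4 = 18·3901 + 186 = 70404, q_4 = 18·776 + 37 = 14005 → 70404/14005

186/37
3901/776
70404/14005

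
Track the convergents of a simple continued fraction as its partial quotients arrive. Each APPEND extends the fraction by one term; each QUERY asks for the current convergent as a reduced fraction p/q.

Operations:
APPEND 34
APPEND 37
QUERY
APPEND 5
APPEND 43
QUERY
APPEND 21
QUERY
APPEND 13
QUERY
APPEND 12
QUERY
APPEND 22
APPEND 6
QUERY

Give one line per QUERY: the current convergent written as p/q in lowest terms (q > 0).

1259/37
273406/8035
5747855/168921
74995521/2204008
905694107/26617017
120907289357/3553287309

APPEND 34: p_0 = 34·1 + 0 = 34, q_0 = 34·0 + 1 = 1 → 34/1
APPEND 37: p_1 = 37·34 + 1 = 1259, q_1 = 37·1 + 0 = 37 → 1259/37
APPEND 5: p_2 = 5·1259 + 34 = 6329, q_2 = 5·37 + 1 = 186 → 6329/186
APPEND 43: p_3 = 43·6329 + 1259 = 273406, q_3 = 43·186 + 37 = 8035 → 273406/8035
APPEND 21: p_4 = 21·273406 + 6329 = 5747855, q_4 = 21·8035 + 186 = 168921 → 5747855/168921
APPEND 13: p_5 = 13·5747855 + 273406 = 74995521, q_5 = 13·168921 + 8035 = 2204008 → 74995521/2204008
APPEND 12: p_6 = 12·74995521 + 5747855 = 905694107, q_6 = 12·2204008 + 168921 = 26617017 → 905694107/26617017
APPEND 22: p_7 = 22·905694107 + 74995521 = 20000265875, q_7 = 22·26617017 + 2204008 = 587778382 → 20000265875/587778382
APPEND 6: p_8 = 6·20000265875 + 905694107 = 120907289357, q_8 = 6·587778382 + 26617017 = 3553287309 → 120907289357/3553287309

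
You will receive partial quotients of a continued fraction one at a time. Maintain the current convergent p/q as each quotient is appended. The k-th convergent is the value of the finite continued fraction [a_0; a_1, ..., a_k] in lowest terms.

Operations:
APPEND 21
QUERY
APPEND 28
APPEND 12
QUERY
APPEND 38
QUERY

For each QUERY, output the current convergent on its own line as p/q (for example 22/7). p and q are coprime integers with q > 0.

21/1
7089/337
269971/12834

APPEND 21: p_0 = 21·1 + 0 = 21, q_0 = 21·0 + 1 = 1 → 21/1
APPEND 28: p_1 = 28·21 + 1 = 589, q_1 = 28·1 + 0 = 28 → 589/28
APPEND 12: p_2 = 12·589 + 21 = 7089, q_2 = 12·28 + 1 = 337 → 7089/337
APPEND 38: p_3 = 38·7089 + 589 = 269971, q_3 = 38·337 + 28 = 12834 → 269971/12834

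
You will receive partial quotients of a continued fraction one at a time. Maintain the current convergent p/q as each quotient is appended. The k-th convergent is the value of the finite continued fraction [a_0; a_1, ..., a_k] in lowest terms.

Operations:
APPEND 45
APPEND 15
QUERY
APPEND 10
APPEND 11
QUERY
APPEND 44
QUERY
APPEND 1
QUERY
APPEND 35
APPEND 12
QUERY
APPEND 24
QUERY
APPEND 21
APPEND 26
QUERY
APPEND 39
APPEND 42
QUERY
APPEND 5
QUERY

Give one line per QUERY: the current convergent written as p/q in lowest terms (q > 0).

676/15
75531/1676
3330169/73895
3405700/75571
1473761728/32702131
35492811141/787570024
19452885499055/431651058534
31914645890370083/708172095187896
160332638809109249/3557711438894941

APPEND 45: p_0 = 45·1 + 0 = 45, q_0 = 45·0 + 1 = 1 → 45/1
APPEND 15: p_1 = 15·45 + 1 = 676, q_1 = 15·1 + 0 = 15 → 676/15
APPEND 10: p_2 = 10·676 + 45 = 6805, q_2 = 10·15 + 1 = 151 → 6805/151
APPEND 11: p_3 = 11·6805 + 676 = 75531, q_3 = 11·151 + 15 = 1676 → 75531/1676
APPEND 44: p_4 = 44·75531 + 6805 = 3330169, q_4 = 44·1676 + 151 = 73895 → 3330169/73895
APPEND 1: p_5 = 1·3330169 + 75531 = 3405700, q_5 = 1·73895 + 1676 = 75571 → 3405700/75571
APPEND 35: p_6 = 35·3405700 + 3330169 = 122529669, q_6 = 35·75571 + 73895 = 2718880 → 122529669/2718880
APPEND 12: p_7 = 12·122529669 + 3405700 = 1473761728, q_7 = 12·2718880 + 75571 = 32702131 → 1473761728/32702131
APPEND 24: p_8 = 24·1473761728 + 122529669 = 35492811141, q_8 = 24·32702131 + 2718880 = 787570024 → 35492811141/787570024
APPEND 21: p_9 = 21·35492811141 + 1473761728 = 746822795689, q_9 = 21·787570024 + 32702131 = 16571672635 → 746822795689/16571672635
APPEND 26: p_10 = 26·746822795689 + 35492811141 = 19452885499055, q_10 = 26·16571672635 + 787570024 = 431651058534 → 19452885499055/431651058534
APPEND 39: p_11 = 39·19452885499055 + 746822795689 = 759409357258834, q_11 = 39·431651058534 + 16571672635 = 16850962955461 → 759409357258834/16850962955461
APPEND 42: p_12 = 42·759409357258834 + 19452885499055 = 31914645890370083, q_12 = 42·16850962955461 + 431651058534 = 708172095187896 → 31914645890370083/708172095187896
APPEND 5: p_13 = 5·31914645890370083 + 759409357258834 = 160332638809109249, q_13 = 5·708172095187896 + 16850962955461 = 3557711438894941 → 160332638809109249/3557711438894941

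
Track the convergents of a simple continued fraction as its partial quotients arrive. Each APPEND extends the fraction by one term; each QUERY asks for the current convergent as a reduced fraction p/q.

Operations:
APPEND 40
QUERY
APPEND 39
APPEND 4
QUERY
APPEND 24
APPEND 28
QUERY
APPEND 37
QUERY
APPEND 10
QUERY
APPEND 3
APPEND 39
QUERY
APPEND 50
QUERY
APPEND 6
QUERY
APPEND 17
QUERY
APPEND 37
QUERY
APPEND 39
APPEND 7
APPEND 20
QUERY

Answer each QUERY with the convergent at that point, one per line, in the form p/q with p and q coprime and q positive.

40/1
6284/157
4272840/106753
158247457/3953668
1586747410/39643433
193407845203/4832118146
9675310749837/241728791267
58245272344225/1455204865748
999844940601662/24980211508983
37052508074605719/925723030698119
204633770200373797503/5112587616245685364

APPEND 40: p_0 = 40·1 + 0 = 40, q_0 = 40·0 + 1 = 1 → 40/1
APPEND 39: p_1 = 39·40 + 1 = 1561, q_1 = 39·1 + 0 = 39 → 1561/39
APPEND 4: p_2 = 4·1561 + 40 = 6284, q_2 = 4·39 + 1 = 157 → 6284/157
APPEND 24: p_3 = 24·6284 + 1561 = 152377, q_3 = 24·157 + 39 = 3807 → 152377/3807
APPEND 28: p_4 = 28·152377 + 6284 = 4272840, q_4 = 28·3807 + 157 = 106753 → 4272840/106753
APPEND 37: p_5 = 37·4272840 + 152377 = 158247457, q_5 = 37·106753 + 3807 = 3953668 → 158247457/3953668
APPEND 10: p_6 = 10·158247457 + 4272840 = 1586747410, q_6 = 10·3953668 + 106753 = 39643433 → 1586747410/39643433
APPEND 3: p_7 = 3·1586747410 + 158247457 = 4918489687, q_7 = 3·39643433 + 3953668 = 122883967 → 4918489687/122883967
APPEND 39: p_8 = 39·4918489687 + 1586747410 = 193407845203, q_8 = 39·122883967 + 39643433 = 4832118146 → 193407845203/4832118146
APPEND 50: p_9 = 50·193407845203 + 4918489687 = 9675310749837, q_9 = 50·4832118146 + 122883967 = 241728791267 → 9675310749837/241728791267
APPEND 6: p_10 = 6·9675310749837 + 193407845203 = 58245272344225, q_10 = 6·241728791267 + 4832118146 = 1455204865748 → 58245272344225/1455204865748
APPEND 17: p_11 = 17·58245272344225 + 9675310749837 = 999844940601662, q_11 = 17·1455204865748 + 241728791267 = 24980211508983 → 999844940601662/24980211508983
APPEND 37: p_12 = 37·999844940601662 + 58245272344225 = 37052508074605719, q_12 = 37·24980211508983 + 1455204865748 = 925723030698119 → 37052508074605719/925723030698119
APPEND 39: p_13 = 39·37052508074605719 + 999844940601662 = 1446047659850224703, q_13 = 39·925723030698119 + 24980211508983 = 36128178408735624 → 1446047659850224703/36128178408735624
APPEND 7: p_14 = 7·1446047659850224703 + 37052508074605719 = 10159386127026178640, q_14 = 7·36128178408735624 + 925723030698119 = 253822971891847487 → 10159386127026178640/253822971891847487
APPEND 20: p_15 = 20·10159386127026178640 + 1446047659850224703 = 204633770200373797503, q_15 = 20·253822971891847487 + 36128178408735624 = 5112587616245685364 → 204633770200373797503/5112587616245685364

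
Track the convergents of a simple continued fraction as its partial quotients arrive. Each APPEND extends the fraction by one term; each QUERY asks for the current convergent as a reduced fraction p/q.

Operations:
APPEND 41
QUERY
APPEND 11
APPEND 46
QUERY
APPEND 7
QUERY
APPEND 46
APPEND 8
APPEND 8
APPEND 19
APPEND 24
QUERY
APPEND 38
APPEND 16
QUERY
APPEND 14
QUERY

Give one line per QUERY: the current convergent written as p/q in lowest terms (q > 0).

41/1
20833/507
146283/3560
202338616787/4924191299
123358816760755/3002108158067
1734720714534568/42216838210861

APPEND 41: p_0 = 41·1 + 0 = 41, q_0 = 41·0 + 1 = 1 → 41/1
APPEND 11: p_1 = 11·41 + 1 = 452, q_1 = 11·1 + 0 = 11 → 452/11
APPEND 46: p_2 = 46·452 + 41 = 20833, q_2 = 46·11 + 1 = 507 → 20833/507
APPEND 7: p_3 = 7·20833 + 452 = 146283, q_3 = 7·507 + 11 = 3560 → 146283/3560
APPEND 46: p_4 = 46·146283 + 20833 = 6749851, q_4 = 46·3560 + 507 = 164267 → 6749851/164267
APPEND 8: p_5 = 8·6749851 + 146283 = 54145091, q_5 = 8·164267 + 3560 = 1317696 → 54145091/1317696
APPEND 8: p_6 = 8·54145091 + 6749851 = 439910579, q_6 = 8·1317696 + 164267 = 10705835 → 439910579/10705835
APPEND 19: p_7 = 19·439910579 + 54145091 = 8412446092, q_7 = 19·10705835 + 1317696 = 204728561 → 8412446092/204728561
APPEND 24: p_8 = 24·8412446092 + 439910579 = 202338616787, q_8 = 24·204728561 + 10705835 = 4924191299 → 202338616787/4924191299
APPEND 38: p_9 = 38·202338616787 + 8412446092 = 7697279883998, q_9 = 38·4924191299 + 204728561 = 187323997923 → 7697279883998/187323997923
APPEND 16: p_10 = 16·7697279883998 + 202338616787 = 123358816760755, q_10 = 16·187323997923 + 4924191299 = 3002108158067 → 123358816760755/3002108158067
APPEND 14: p_11 = 14·123358816760755 + 7697279883998 = 1734720714534568, q_11 = 14·3002108158067 + 187323997923 = 42216838210861 → 1734720714534568/42216838210861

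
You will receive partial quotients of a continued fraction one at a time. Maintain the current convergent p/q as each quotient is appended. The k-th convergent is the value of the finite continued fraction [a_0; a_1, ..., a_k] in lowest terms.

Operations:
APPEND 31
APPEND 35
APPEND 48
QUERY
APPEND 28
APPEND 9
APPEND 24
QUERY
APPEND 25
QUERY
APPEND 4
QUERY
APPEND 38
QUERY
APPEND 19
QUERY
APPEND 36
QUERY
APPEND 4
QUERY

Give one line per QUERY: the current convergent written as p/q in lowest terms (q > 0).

APPEND 31: p_0 = 31·1 + 0 = 31, q_0 = 31·0 + 1 = 1 → 31/1
APPEND 35: p_1 = 35·31 + 1 = 1086, q_1 = 35·1 + 0 = 35 → 1086/35
APPEND 48: p_2 = 48·1086 + 31 = 52159, q_2 = 48·35 + 1 = 1681 → 52159/1681
APPEND 28: p_3 = 28·52159 + 1086 = 1461538, q_3 = 28·1681 + 35 = 47103 → 1461538/47103
APPEND 9: p_4 = 9·1461538 + 52159 = 13206001, q_4 = 9·47103 + 1681 = 425608 → 13206001/425608
APPEND 24: p_5 = 24·13206001 + 1461538 = 318405562, q_5 = 24·425608 + 47103 = 10261695 → 318405562/10261695
APPEND 25: p_6 = 25·318405562 + 13206001 = 7973345051, q_6 = 25·10261695 + 425608 = 256967983 → 7973345051/256967983
APPEND 4: p_7 = 4·7973345051 + 318405562 = 32211785766, q_7 = 4·256967983 + 10261695 = 1038133627 → 32211785766/1038133627
APPEND 38: p_8 = 38·32211785766 + 7973345051 = 1232021204159, q_8 = 38·1038133627 + 256967983 = 39706045809 → 1232021204159/39706045809
APPEND 19: p_9 = 19·1232021204159 + 32211785766 = 23440614664787, q_9 = 19·39706045809 + 1038133627 = 755453003998 → 23440614664787/755453003998
APPEND 36: p_10 = 36·23440614664787 + 1232021204159 = 845094149136491, q_10 = 36·755453003998 + 39706045809 = 27236014189737 → 845094149136491/27236014189737
APPEND 4: p_11 = 4·845094149136491 + 23440614664787 = 3403817211210751, q_11 = 4·27236014189737 + 755453003998 = 109699509762946 → 3403817211210751/109699509762946

52159/1681
318405562/10261695
7973345051/256967983
32211785766/1038133627
1232021204159/39706045809
23440614664787/755453003998
845094149136491/27236014189737
3403817211210751/109699509762946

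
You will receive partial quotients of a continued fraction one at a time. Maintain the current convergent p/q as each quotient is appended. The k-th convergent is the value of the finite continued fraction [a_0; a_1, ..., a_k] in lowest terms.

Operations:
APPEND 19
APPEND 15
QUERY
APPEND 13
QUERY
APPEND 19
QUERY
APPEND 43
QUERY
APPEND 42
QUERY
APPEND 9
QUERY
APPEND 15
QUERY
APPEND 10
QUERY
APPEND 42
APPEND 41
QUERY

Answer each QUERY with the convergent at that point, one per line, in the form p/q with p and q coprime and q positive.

APPEND 19: p_0 = 19·1 + 0 = 19, q_0 = 19·0 + 1 = 1 → 19/1
APPEND 15: p_1 = 15·19 + 1 = 286, q_1 = 15·1 + 0 = 15 → 286/15
APPEND 13: p_2 = 13·286 + 19 = 3737, q_2 = 13·15 + 1 = 196 → 3737/196
APPEND 19: p_3 = 19·3737 + 286 = 71289, q_3 = 19·196 + 15 = 3739 → 71289/3739
APPEND 43: p_4 = 43·71289 + 3737 = 3069164, q_4 = 43·3739 + 196 = 160973 → 3069164/160973
APPEND 42: p_5 = 42·3069164 + 71289 = 128976177, q_5 = 42·160973 + 3739 = 6764605 → 128976177/6764605
APPEND 9: p_6 = 9·128976177 + 3069164 = 1163854757, q_6 = 9·6764605 + 160973 = 61042418 → 1163854757/61042418
APPEND 15: p_7 = 15·1163854757 + 128976177 = 17586797532, q_7 = 15·61042418 + 6764605 = 922400875 → 17586797532/922400875
APPEND 10: p_8 = 10·17586797532 + 1163854757 = 177031830077, q_8 = 10·922400875 + 61042418 = 9285051168 → 177031830077/9285051168
APPEND 42: p_9 = 42·177031830077 + 17586797532 = 7452923660766, q_9 = 42·9285051168 + 922400875 = 390894549931 → 7452923660766/390894549931
APPEND 41: p_10 = 41·7452923660766 + 177031830077 = 305746901921483, q_10 = 41·390894549931 + 9285051168 = 16035961598339 → 305746901921483/16035961598339

286/15
3737/196
71289/3739
3069164/160973
128976177/6764605
1163854757/61042418
17586797532/922400875
177031830077/9285051168
305746901921483/16035961598339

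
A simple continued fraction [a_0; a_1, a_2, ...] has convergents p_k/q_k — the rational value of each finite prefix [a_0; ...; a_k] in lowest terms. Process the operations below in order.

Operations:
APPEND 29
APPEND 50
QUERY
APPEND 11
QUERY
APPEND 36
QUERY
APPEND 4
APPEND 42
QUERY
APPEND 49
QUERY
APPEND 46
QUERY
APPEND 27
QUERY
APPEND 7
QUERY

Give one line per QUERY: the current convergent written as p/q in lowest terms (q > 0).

APPEND 29: p_0 = 29·1 + 0 = 29, q_0 = 29·0 + 1 = 1 → 29/1
APPEND 50: p_1 = 50·29 + 1 = 1451, q_1 = 50·1 + 0 = 50 → 1451/50
APPEND 11: p_2 = 11·1451 + 29 = 15990, q_2 = 11·50 + 1 = 551 → 15990/551
APPEND 36: p_3 = 36·15990 + 1451 = 577091, q_3 = 36·551 + 50 = 19886 → 577091/19886
APPEND 4: p_4 = 4·577091 + 15990 = 2324354, q_4 = 4·19886 + 551 = 80095 → 2324354/80095
APPEND 42: p_5 = 42·2324354 + 577091 = 98199959, q_5 = 42·80095 + 19886 = 3383876 → 98199959/3383876
APPEND 49: p_6 = 49·98199959 + 2324354 = 4814122345, q_6 = 49·3383876 + 80095 = 165890019 → 4814122345/165890019
APPEND 46: p_7 = 46·4814122345 + 98199959 = 221547827829, q_7 = 46·165890019 + 3383876 = 7634324750 → 221547827829/7634324750
APPEND 27: p_8 = 27·221547827829 + 4814122345 = 5986605473728, q_8 = 27·7634324750 + 165890019 = 206292658269 → 5986605473728/206292658269
APPEND 7: p_9 = 7·5986605473728 + 221547827829 = 42127786143925, q_9 = 7·206292658269 + 7634324750 = 1451682932633 → 42127786143925/1451682932633

1451/50
15990/551
577091/19886
98199959/3383876
4814122345/165890019
221547827829/7634324750
5986605473728/206292658269
42127786143925/1451682932633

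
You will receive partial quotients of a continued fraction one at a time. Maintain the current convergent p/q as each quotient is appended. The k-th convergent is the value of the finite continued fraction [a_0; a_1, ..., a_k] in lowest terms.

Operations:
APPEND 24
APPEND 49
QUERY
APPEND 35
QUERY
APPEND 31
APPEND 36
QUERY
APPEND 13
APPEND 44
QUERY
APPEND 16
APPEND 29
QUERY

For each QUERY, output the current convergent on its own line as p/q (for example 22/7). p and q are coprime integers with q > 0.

APPEND 24: p_0 = 24·1 + 0 = 24, q_0 = 24·0 + 1 = 1 → 24/1
APPEND 49: p_1 = 49·24 + 1 = 1177, q_1 = 49·1 + 0 = 49 → 1177/49
APPEND 35: p_2 = 35·1177 + 24 = 41219, q_2 = 35·49 + 1 = 1716 → 41219/1716
APPEND 31: p_3 = 31·41219 + 1177 = 1278966, q_3 = 31·1716 + 49 = 53245 → 1278966/53245
APPEND 36: p_4 = 36·1278966 + 41219 = 46083995, q_4 = 36·53245 + 1716 = 1918536 → 46083995/1918536
APPEND 13: p_5 = 13·46083995 + 1278966 = 600370901, q_5 = 13·1918536 + 53245 = 24994213 → 600370901/24994213
APPEND 44: p_6 = 44·600370901 + 46083995 = 26462403639, q_6 = 44·24994213 + 1918536 = 1101663908 → 26462403639/1101663908
APPEND 16: p_7 = 16·26462403639 + 600370901 = 423998829125, q_7 = 16·1101663908 + 24994213 = 17651616741 → 423998829125/17651616741
APPEND 29: p_8 = 29·423998829125 + 26462403639 = 12322428448264, q_8 = 29·17651616741 + 1101663908 = 512998549397 → 12322428448264/512998549397

1177/49
41219/1716
46083995/1918536
26462403639/1101663908
12322428448264/512998549397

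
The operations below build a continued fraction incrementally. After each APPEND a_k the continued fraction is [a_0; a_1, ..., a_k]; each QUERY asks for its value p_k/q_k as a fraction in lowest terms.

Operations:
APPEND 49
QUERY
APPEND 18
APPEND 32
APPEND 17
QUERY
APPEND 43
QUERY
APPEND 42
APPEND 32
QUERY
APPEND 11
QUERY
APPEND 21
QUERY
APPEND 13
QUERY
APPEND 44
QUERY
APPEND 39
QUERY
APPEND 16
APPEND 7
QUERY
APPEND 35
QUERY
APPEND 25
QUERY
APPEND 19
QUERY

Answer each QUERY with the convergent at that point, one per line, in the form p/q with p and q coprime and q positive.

49/1
482068/9827
20757229/423138
27933899181/569435074
308145176677/6281567437
6498982609398/132482351251
84794919098851/1728552133700
3737475422958842/76188776234051
145846336414493689/2973090825261689
16506798342798498751/336492584688209214
580075220856002314151/11824886106067743565
14518387319742856352526/295958645236381798339
276429434295970273012145/5635039145597321912006

APPEND 49: p_0 = 49·1 + 0 = 49, q_0 = 49·0 + 1 = 1 → 49/1
APPEND 18: p_1 = 18·49 + 1 = 883, q_1 = 18·1 + 0 = 18 → 883/18
APPEND 32: p_2 = 32·883 + 49 = 28305, q_2 = 32·18 + 1 = 577 → 28305/577
APPEND 17: p_3 = 17·28305 + 883 = 482068, q_3 = 17·577 + 18 = 9827 → 482068/9827
APPEND 43: p_4 = 43·482068 + 28305 = 20757229, q_4 = 43·9827 + 577 = 423138 → 20757229/423138
APPEND 42: p_5 = 42·20757229 + 482068 = 872285686, q_5 = 42·423138 + 9827 = 17781623 → 872285686/17781623
APPEND 32: p_6 = 32·872285686 + 20757229 = 27933899181, q_6 = 32·17781623 + 423138 = 569435074 → 27933899181/569435074
APPEND 11: p_7 = 11·27933899181 + 872285686 = 308145176677, q_7 = 11·569435074 + 17781623 = 6281567437 → 308145176677/6281567437
APPEND 21: p_8 = 21·308145176677 + 27933899181 = 6498982609398, q_8 = 21·6281567437 + 569435074 = 132482351251 → 6498982609398/132482351251
APPEND 13: p_9 = 13·6498982609398 + 308145176677 = 84794919098851, q_9 = 13·132482351251 + 6281567437 = 1728552133700 → 84794919098851/1728552133700
APPEND 44: p_10 = 44·84794919098851 + 6498982609398 = 3737475422958842, q_10 = 44·1728552133700 + 132482351251 = 76188776234051 → 3737475422958842/76188776234051
APPEND 39: p_11 = 39·3737475422958842 + 84794919098851 = 145846336414493689, q_11 = 39·76188776234051 + 1728552133700 = 2973090825261689 → 145846336414493689/2973090825261689
APPEND 16: p_12 = 16·145846336414493689 + 3737475422958842 = 2337278858054857866, q_12 = 16·2973090825261689 + 76188776234051 = 47645641980421075 → 2337278858054857866/47645641980421075
APPEND 7: p_13 = 7·2337278858054857866 + 145846336414493689 = 16506798342798498751, q_13 = 7·47645641980421075 + 2973090825261689 = 336492584688209214 → 16506798342798498751/336492584688209214
APPEND 35: p_14 = 35·16506798342798498751 + 2337278858054857866 = 580075220856002314151, q_14 = 35·336492584688209214 + 47645641980421075 = 11824886106067743565 → 580075220856002314151/11824886106067743565
APPEND 25: p_15 = 25·580075220856002314151 + 16506798342798498751 = 14518387319742856352526, q_15 = 25·11824886106067743565 + 336492584688209214 = 295958645236381798339 → 14518387319742856352526/295958645236381798339
APPEND 19: p_16 = 19·14518387319742856352526 + 580075220856002314151 = 276429434295970273012145, q_16 = 19·295958645236381798339 + 11824886106067743565 = 5635039145597321912006 → 276429434295970273012145/5635039145597321912006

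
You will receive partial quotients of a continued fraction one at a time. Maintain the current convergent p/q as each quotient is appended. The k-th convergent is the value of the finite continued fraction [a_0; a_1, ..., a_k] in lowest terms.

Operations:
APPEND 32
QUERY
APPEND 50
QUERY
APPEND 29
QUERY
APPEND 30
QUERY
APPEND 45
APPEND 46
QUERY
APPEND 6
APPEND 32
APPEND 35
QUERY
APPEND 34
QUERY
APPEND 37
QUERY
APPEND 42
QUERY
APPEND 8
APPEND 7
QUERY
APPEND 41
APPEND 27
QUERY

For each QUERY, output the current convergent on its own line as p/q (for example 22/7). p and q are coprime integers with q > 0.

32/1
1601/50
46461/1451
1395431/43580
2892074807/90320926
19623762369703/612859800357
667768101915045/20854727952488
24727043533226368/772237794042413
1039203596497422501/32454842077733834
59407694305085667133/1855331662989125429
66048860897053759555516/2062738578901180628627

APPEND 32: p_0 = 32·1 + 0 = 32, q_0 = 32·0 + 1 = 1 → 32/1
APPEND 50: p_1 = 50·32 + 1 = 1601, q_1 = 50·1 + 0 = 50 → 1601/50
APPEND 29: p_2 = 29·1601 + 32 = 46461, q_2 = 29·50 + 1 = 1451 → 46461/1451
APPEND 30: p_3 = 30·46461 + 1601 = 1395431, q_3 = 30·1451 + 50 = 43580 → 1395431/43580
APPEND 45: p_4 = 45·1395431 + 46461 = 62840856, q_4 = 45·43580 + 1451 = 1962551 → 62840856/1962551
APPEND 46: p_5 = 46·62840856 + 1395431 = 2892074807, q_5 = 46·1962551 + 43580 = 90320926 → 2892074807/90320926
APPEND 6: p_6 = 6·2892074807 + 62840856 = 17415289698, q_6 = 6·90320926 + 1962551 = 543888107 → 17415289698/543888107
APPEND 32: p_7 = 32·17415289698 + 2892074807 = 560181345143, q_7 = 32·543888107 + 90320926 = 17494740350 → 560181345143/17494740350
APPEND 35: p_8 = 35·560181345143 + 17415289698 = 19623762369703, q_8 = 35·17494740350 + 543888107 = 612859800357 → 19623762369703/612859800357
APPEND 34: p_9 = 34·19623762369703 + 560181345143 = 667768101915045, q_9 = 34·612859800357 + 17494740350 = 20854727952488 → 667768101915045/20854727952488
APPEND 37: p_10 = 37·667768101915045 + 19623762369703 = 24727043533226368, q_10 = 37·20854727952488 + 612859800357 = 772237794042413 → 24727043533226368/772237794042413
APPEND 42: p_11 = 42·24727043533226368 + 667768101915045 = 1039203596497422501, q_11 = 42·772237794042413 + 20854727952488 = 32454842077733834 → 1039203596497422501/32454842077733834
APPEND 8: p_12 = 8·1039203596497422501 + 24727043533226368 = 8338355815512606376, q_12 = 8·32454842077733834 + 772237794042413 = 260410974415913085 → 8338355815512606376/260410974415913085
APPEND 7: p_13 = 7·8338355815512606376 + 1039203596497422501 = 59407694305085667133, q_13 = 7·260410974415913085 + 32454842077733834 = 1855331662989125429 → 59407694305085667133/1855331662989125429
APPEND 41: p_14 = 41·59407694305085667133 + 8338355815512606376 = 2444053822324024958829, q_14 = 41·1855331662989125429 + 260410974415913085 = 76329009156970055674 → 2444053822324024958829/76329009156970055674
APPEND 27: p_15 = 27·2444053822324024958829 + 59407694305085667133 = 66048860897053759555516, q_15 = 27·76329009156970055674 + 1855331662989125429 = 2062738578901180628627 → 66048860897053759555516/2062738578901180628627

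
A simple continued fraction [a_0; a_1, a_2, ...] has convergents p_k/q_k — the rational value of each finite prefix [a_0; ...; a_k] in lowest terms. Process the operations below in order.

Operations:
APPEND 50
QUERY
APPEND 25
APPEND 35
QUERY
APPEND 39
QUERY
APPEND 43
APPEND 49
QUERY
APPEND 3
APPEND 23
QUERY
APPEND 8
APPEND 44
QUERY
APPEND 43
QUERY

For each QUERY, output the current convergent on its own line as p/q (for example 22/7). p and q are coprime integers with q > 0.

APPEND 50: p_0 = 50·1 + 0 = 50, q_0 = 50·0 + 1 = 1 → 50/1
APPEND 25: p_1 = 25·50 + 1 = 1251, q_1 = 25·1 + 0 = 25 → 1251/25
APPEND 35: p_2 = 35·1251 + 50 = 43835, q_2 = 35·25 + 1 = 876 → 43835/876
APPEND 39: p_3 = 39·43835 + 1251 = 1710816, q_3 = 39·876 + 25 = 34189 → 1710816/34189
APPEND 43: p_4 = 43·1710816 + 43835 = 73608923, q_4 = 43·34189 + 876 = 1471003 → 73608923/1471003
APPEND 49: p_5 = 49·73608923 + 1710816 = 3608548043, q_5 = 49·1471003 + 34189 = 72113336 → 3608548043/72113336
APPEND 3: p_6 = 3·3608548043 + 73608923 = 10899253052, q_6 = 3·72113336 + 1471003 = 217811011 → 10899253052/217811011
APPEND 23: p_7 = 23·10899253052 + 3608548043 = 254291368239, q_7 = 23·217811011 + 72113336 = 5081766589 → 254291368239/5081766589
APPEND 8: p_8 = 8·254291368239 + 10899253052 = 2045230198964, q_8 = 8·5081766589 + 217811011 = 40871943723 → 2045230198964/40871943723
APPEND 44: p_9 = 44·2045230198964 + 254291368239 = 90244420122655, q_9 = 44·40871943723 + 5081766589 = 1803447290401 → 90244420122655/1803447290401
APPEND 43: p_10 = 43·90244420122655 + 2045230198964 = 3882555295473129, q_10 = 43·1803447290401 + 40871943723 = 77589105430966 → 3882555295473129/77589105430966

50/1
43835/876
1710816/34189
3608548043/72113336
254291368239/5081766589
90244420122655/1803447290401
3882555295473129/77589105430966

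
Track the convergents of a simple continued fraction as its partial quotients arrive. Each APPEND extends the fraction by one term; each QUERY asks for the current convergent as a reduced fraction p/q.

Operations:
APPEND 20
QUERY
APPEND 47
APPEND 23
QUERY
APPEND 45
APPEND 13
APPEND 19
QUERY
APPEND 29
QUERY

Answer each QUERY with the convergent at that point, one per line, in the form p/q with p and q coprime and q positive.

APPEND 20: p_0 = 20·1 + 0 = 20, q_0 = 20·0 + 1 = 1 → 20/1
APPEND 47: p_1 = 47·20 + 1 = 941, q_1 = 47·1 + 0 = 47 → 941/47
APPEND 23: p_2 = 23·941 + 20 = 21663, q_2 = 23·47 + 1 = 1082 → 21663/1082
APPEND 45: p_3 = 45·21663 + 941 = 975776, q_3 = 45·1082 + 47 = 48737 → 975776/48737
APPEND 13: p_4 = 13·975776 + 21663 = 12706751, q_4 = 13·48737 + 1082 = 634663 → 12706751/634663
APPEND 19: p_5 = 19·12706751 + 975776 = 242404045, q_5 = 19·634663 + 48737 = 12107334 → 242404045/12107334
APPEND 29: p_6 = 29·242404045 + 12706751 = 7042424056, q_6 = 29·12107334 + 634663 = 351747349 → 7042424056/351747349

20/1
21663/1082
242404045/12107334
7042424056/351747349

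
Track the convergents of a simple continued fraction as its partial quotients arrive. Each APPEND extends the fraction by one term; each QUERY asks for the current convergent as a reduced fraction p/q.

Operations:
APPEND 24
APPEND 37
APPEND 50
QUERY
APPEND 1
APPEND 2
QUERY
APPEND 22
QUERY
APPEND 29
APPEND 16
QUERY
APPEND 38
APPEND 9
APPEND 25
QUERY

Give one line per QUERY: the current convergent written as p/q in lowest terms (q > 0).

44474/1851
135200/5627
3019763/125682
1406352995/58532162
12132740427837/504962502836

APPEND 24: p_0 = 24·1 + 0 = 24, q_0 = 24·0 + 1 = 1 → 24/1
APPEND 37: p_1 = 37·24 + 1 = 889, q_1 = 37·1 + 0 = 37 → 889/37
APPEND 50: p_2 = 50·889 + 24 = 44474, q_2 = 50·37 + 1 = 1851 → 44474/1851
APPEND 1: p_3 = 1·44474 + 889 = 45363, q_3 = 1·1851 + 37 = 1888 → 45363/1888
APPEND 2: p_4 = 2·45363 + 44474 = 135200, q_4 = 2·1888 + 1851 = 5627 → 135200/5627
APPEND 22: p_5 = 22·135200 + 45363 = 3019763, q_5 = 22·5627 + 1888 = 125682 → 3019763/125682
APPEND 29: p_6 = 29·3019763 + 135200 = 87708327, q_6 = 29·125682 + 5627 = 3650405 → 87708327/3650405
APPEND 16: p_7 = 16·87708327 + 3019763 = 1406352995, q_7 = 16·3650405 + 125682 = 58532162 → 1406352995/58532162
APPEND 38: p_8 = 38·1406352995 + 87708327 = 53529122137, q_8 = 38·58532162 + 3650405 = 2227872561 → 53529122137/2227872561
APPEND 9: p_9 = 9·53529122137 + 1406352995 = 483168452228, q_9 = 9·2227872561 + 58532162 = 20109385211 → 483168452228/20109385211
APPEND 25: p_10 = 25·483168452228 + 53529122137 = 12132740427837, q_10 = 25·20109385211 + 2227872561 = 504962502836 → 12132740427837/504962502836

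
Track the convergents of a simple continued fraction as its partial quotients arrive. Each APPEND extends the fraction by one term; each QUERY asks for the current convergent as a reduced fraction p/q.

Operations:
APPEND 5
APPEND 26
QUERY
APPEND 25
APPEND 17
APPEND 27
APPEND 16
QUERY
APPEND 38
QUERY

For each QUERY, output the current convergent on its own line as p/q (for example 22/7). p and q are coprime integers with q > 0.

131/26
24253283/4813685
923137091/183220192

APPEND 5: p_0 = 5·1 + 0 = 5, q_0 = 5·0 + 1 = 1 → 5/1
APPEND 26: p_1 = 26·5 + 1 = 131, q_1 = 26·1 + 0 = 26 → 131/26
APPEND 25: p_2 = 25·131 + 5 = 3280, q_2 = 25·26 + 1 = 651 → 3280/651
APPEND 17: p_3 = 17·3280 + 131 = 55891, q_3 = 17·651 + 26 = 11093 → 55891/11093
APPEND 27: p_4 = 27·55891 + 3280 = 1512337, q_4 = 27·11093 + 651 = 300162 → 1512337/300162
APPEND 16: p_5 = 16·1512337 + 55891 = 24253283, q_5 = 16·300162 + 11093 = 4813685 → 24253283/4813685
APPEND 38: p_6 = 38·24253283 + 1512337 = 923137091, q_6 = 38·4813685 + 300162 = 183220192 → 923137091/183220192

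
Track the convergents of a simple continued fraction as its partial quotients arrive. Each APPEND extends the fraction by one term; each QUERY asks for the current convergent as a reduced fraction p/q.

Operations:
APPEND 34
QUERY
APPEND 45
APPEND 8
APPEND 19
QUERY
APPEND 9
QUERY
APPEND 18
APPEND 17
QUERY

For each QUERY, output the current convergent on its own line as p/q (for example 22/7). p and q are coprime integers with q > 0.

APPEND 34: p_0 = 34·1 + 0 = 34, q_0 = 34·0 + 1 = 1 → 34/1
APPEND 45: p_1 = 45·34 + 1 = 1531, q_1 = 45·1 + 0 = 45 → 1531/45
APPEND 8: p_2 = 8·1531 + 34 = 12282, q_2 = 8·45 + 1 = 361 → 12282/361
APPEND 19: p_3 = 19·12282 + 1531 = 234889, q_3 = 19·361 + 45 = 6904 → 234889/6904
APPEND 9: p_4 = 9·234889 + 12282 = 2126283, q_4 = 9·6904 + 361 = 62497 → 2126283/62497
APPEND 18: p_5 = 18·2126283 + 234889 = 38507983, q_5 = 18·62497 + 6904 = 1131850 → 38507983/1131850
APPEND 17: p_6 = 17·38507983 + 2126283 = 656761994, q_6 = 17·1131850 + 62497 = 19303947 → 656761994/19303947

34/1
234889/6904
2126283/62497
656761994/19303947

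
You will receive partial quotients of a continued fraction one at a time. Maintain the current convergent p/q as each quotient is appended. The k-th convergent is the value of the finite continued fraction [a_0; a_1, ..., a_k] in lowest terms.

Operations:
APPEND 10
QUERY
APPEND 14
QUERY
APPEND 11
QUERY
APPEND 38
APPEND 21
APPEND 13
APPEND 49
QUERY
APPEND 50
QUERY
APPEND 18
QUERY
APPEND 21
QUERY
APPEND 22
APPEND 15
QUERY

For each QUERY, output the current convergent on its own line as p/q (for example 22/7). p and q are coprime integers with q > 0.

10/1
141/14
1561/155
800541091/79489978
40043366609/3976118611
721581140053/71649624976
15193247307722/1508618243107
5039788575956777/500427382843057

APPEND 10: p_0 = 10·1 + 0 = 10, q_0 = 10·0 + 1 = 1 → 10/1
APPEND 14: p_1 = 14·10 + 1 = 141, q_1 = 14·1 + 0 = 14 → 141/14
APPEND 11: p_2 = 11·141 + 10 = 1561, q_2 = 11·14 + 1 = 155 → 1561/155
APPEND 38: p_3 = 38·1561 + 141 = 59459, q_3 = 38·155 + 14 = 5904 → 59459/5904
APPEND 21: p_4 = 21·59459 + 1561 = 1250200, q_4 = 21·5904 + 155 = 124139 → 1250200/124139
APPEND 13: p_5 = 13·1250200 + 59459 = 16312059, q_5 = 13·124139 + 5904 = 1619711 → 16312059/1619711
APPEND 49: p_6 = 49·16312059 + 1250200 = 800541091, q_6 = 49·1619711 + 124139 = 79489978 → 800541091/79489978
APPEND 50: p_7 = 50·800541091 + 16312059 = 40043366609, q_7 = 50·79489978 + 1619711 = 3976118611 → 40043366609/3976118611
APPEND 18: p_8 = 18·40043366609 + 800541091 = 721581140053, q_8 = 18·3976118611 + 79489978 = 71649624976 → 721581140053/71649624976
APPEND 21: p_9 = 21·721581140053 + 40043366609 = 15193247307722, q_9 = 21·71649624976 + 3976118611 = 1508618243107 → 15193247307722/1508618243107
APPEND 22: p_10 = 22·15193247307722 + 721581140053 = 334973021909937, q_10 = 22·1508618243107 + 71649624976 = 33261250973330 → 334973021909937/33261250973330
APPEND 15: p_11 = 15·334973021909937 + 15193247307722 = 5039788575956777, q_11 = 15·33261250973330 + 1508618243107 = 500427382843057 → 5039788575956777/500427382843057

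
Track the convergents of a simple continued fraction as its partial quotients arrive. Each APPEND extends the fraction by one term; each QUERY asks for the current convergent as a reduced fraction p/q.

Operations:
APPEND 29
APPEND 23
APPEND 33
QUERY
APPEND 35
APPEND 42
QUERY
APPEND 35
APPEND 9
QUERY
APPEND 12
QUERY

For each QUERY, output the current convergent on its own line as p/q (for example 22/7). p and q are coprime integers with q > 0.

APPEND 29: p_0 = 29·1 + 0 = 29, q_0 = 29·0 + 1 = 1 → 29/1
APPEND 23: p_1 = 23·29 + 1 = 668, q_1 = 23·1 + 0 = 23 → 668/23
APPEND 33: p_2 = 33·668 + 29 = 22073, q_2 = 33·23 + 1 = 760 → 22073/760
APPEND 35: p_3 = 35·22073 + 668 = 773223, q_3 = 35·760 + 23 = 26623 → 773223/26623
APPEND 42: p_4 = 42·773223 + 22073 = 32497439, q_4 = 42·26623 + 760 = 1118926 → 32497439/1118926
APPEND 35: p_5 = 35·32497439 + 773223 = 1138183588, q_5 = 35·1118926 + 26623 = 39189033 → 1138183588/39189033
APPEND 9: p_6 = 9·1138183588 + 32497439 = 10276149731, q_6 = 9·39189033 + 1118926 = 353820223 → 10276149731/353820223
APPEND 12: p_7 = 12·10276149731 + 1138183588 = 124451980360, q_7 = 12·353820223 + 39189033 = 4285031709 → 124451980360/4285031709

22073/760
32497439/1118926
10276149731/353820223
124451980360/4285031709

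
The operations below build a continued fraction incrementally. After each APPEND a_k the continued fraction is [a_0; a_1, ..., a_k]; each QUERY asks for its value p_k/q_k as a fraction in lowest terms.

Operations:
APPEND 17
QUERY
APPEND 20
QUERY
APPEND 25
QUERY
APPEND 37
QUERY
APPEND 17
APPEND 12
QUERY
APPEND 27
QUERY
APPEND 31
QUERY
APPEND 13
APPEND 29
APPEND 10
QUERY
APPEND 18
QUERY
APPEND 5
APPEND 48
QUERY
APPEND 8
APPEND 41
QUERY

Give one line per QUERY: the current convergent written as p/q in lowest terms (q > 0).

APPEND 17: p_0 = 17·1 + 0 = 17, q_0 = 17·0 + 1 = 1 → 17/1
APPEND 20: p_1 = 20·17 + 1 = 341, q_1 = 20·1 + 0 = 20 → 341/20
APPEND 25: p_2 = 25·341 + 17 = 8542, q_2 = 25·20 + 1 = 501 → 8542/501
APPEND 37: p_3 = 37·8542 + 341 = 316395, q_3 = 37·501 + 20 = 18557 → 316395/18557
APPEND 17: p_4 = 17·316395 + 8542 = 5387257, q_4 = 17·18557 + 501 = 315970 → 5387257/315970
APPEND 12: p_5 = 12·5387257 + 316395 = 64963479, q_5 = 12·315970 + 18557 = 3810197 → 64963479/3810197
APPEND 27: p_6 = 27·64963479 + 5387257 = 1759401190, q_6 = 27·3810197 + 315970 = 103191289 → 1759401190/103191289
APPEND 31: p_7 = 31·1759401190 + 64963479 = 54606400369, q_7 = 31·103191289 + 3810197 = 3202740156 → 54606400369/3202740156
APPEND 13: p_8 = 13·54606400369 + 1759401190 = 711642605987, q_8 = 13·3202740156 + 103191289 = 41738813317 → 711642605987/41738813317
APPEND 29: p_9 = 29·711642605987 + 54606400369 = 20692241973992, q_9 = 29·41738813317 + 3202740156 = 1213628326349 → 20692241973992/1213628326349
APPEND 10: p_10 = 10·20692241973992 + 711642605987 = 207634062345907, q_10 = 10·1213628326349 + 41738813317 = 12178022076807 → 207634062345907/12178022076807
APPEND 18: p_11 = 18·207634062345907 + 20692241973992 = 3758105364200318, q_11 = 18·12178022076807 + 1213628326349 = 220418025708875 → 3758105364200318/220418025708875
APPEND 5: p_12 = 5·3758105364200318 + 207634062345907 = 18998160883347497, q_12 = 5·220418025708875 + 12178022076807 = 1114268150621182 → 18998160883347497/1114268150621182
APPEND 48: p_13 = 48·18998160883347497 + 3758105364200318 = 915669827764880174, q_13 = 48·1114268150621182 + 220418025708875 = 53705289255525611 → 915669827764880174/53705289255525611
APPEND 8: p_14 = 8·915669827764880174 + 18998160883347497 = 7344356783002388889, q_14 = 8·53705289255525611 + 1114268150621182 = 430756582194826070 → 7344356783002388889/430756582194826070
APPEND 41: p_15 = 41·7344356783002388889 + 915669827764880174 = 302034297930862824623, q_15 = 41·430756582194826070 + 53705289255525611 = 17714725159243394481 → 302034297930862824623/17714725159243394481

17/1
341/20
8542/501
316395/18557
64963479/3810197
1759401190/103191289
54606400369/3202740156
207634062345907/12178022076807
3758105364200318/220418025708875
915669827764880174/53705289255525611
302034297930862824623/17714725159243394481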